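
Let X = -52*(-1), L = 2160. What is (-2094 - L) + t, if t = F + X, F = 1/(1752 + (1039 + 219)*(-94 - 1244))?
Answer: -7065461305/1681452 ≈ -4202.0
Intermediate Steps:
F = -1/1681452 (F = 1/(1752 + 1258*(-1338)) = 1/(1752 - 1683204) = 1/(-1681452) = -1/1681452 ≈ -5.9472e-7)
X = 52
t = 87435503/1681452 (t = -1/1681452 + 52 = 87435503/1681452 ≈ 52.000)
(-2094 - L) + t = (-2094 - 1*2160) + 87435503/1681452 = (-2094 - 2160) + 87435503/1681452 = -4254 + 87435503/1681452 = -7065461305/1681452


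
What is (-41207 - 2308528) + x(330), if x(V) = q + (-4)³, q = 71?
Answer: -2349728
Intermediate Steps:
x(V) = 7 (x(V) = 71 + (-4)³ = 71 - 64 = 7)
(-41207 - 2308528) + x(330) = (-41207 - 2308528) + 7 = -2349735 + 7 = -2349728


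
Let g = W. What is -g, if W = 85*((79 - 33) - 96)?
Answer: 4250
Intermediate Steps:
W = -4250 (W = 85*(46 - 96) = 85*(-50) = -4250)
g = -4250
-g = -1*(-4250) = 4250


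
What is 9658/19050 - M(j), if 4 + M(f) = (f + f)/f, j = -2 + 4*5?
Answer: 23879/9525 ≈ 2.5070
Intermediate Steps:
j = 18 (j = -2 + 20 = 18)
M(f) = -2 (M(f) = -4 + (f + f)/f = -4 + (2*f)/f = -4 + 2 = -2)
9658/19050 - M(j) = 9658/19050 - 1*(-2) = 9658*(1/19050) + 2 = 4829/9525 + 2 = 23879/9525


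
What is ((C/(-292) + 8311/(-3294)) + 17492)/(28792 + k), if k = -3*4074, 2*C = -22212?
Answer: 1053675098/996113835 ≈ 1.0578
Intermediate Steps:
C = -11106 (C = (1/2)*(-22212) = -11106)
k = -12222
((C/(-292) + 8311/(-3294)) + 17492)/(28792 + k) = ((-11106/(-292) + 8311/(-3294)) + 17492)/(28792 - 12222) = ((-11106*(-1/292) + 8311*(-1/3294)) + 17492)/16570 = ((5553/146 - 8311/3294) + 17492)*(1/16570) = (4269544/120231 + 17492)*(1/16570) = (2107350196/120231)*(1/16570) = 1053675098/996113835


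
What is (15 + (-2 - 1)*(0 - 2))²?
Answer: 441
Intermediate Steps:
(15 + (-2 - 1)*(0 - 2))² = (15 - 3*(-2))² = (15 + 6)² = 21² = 441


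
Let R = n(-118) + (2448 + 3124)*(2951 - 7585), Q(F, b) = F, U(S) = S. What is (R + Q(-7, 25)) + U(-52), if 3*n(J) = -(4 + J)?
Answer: -25820669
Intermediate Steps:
n(J) = -4/3 - J/3 (n(J) = (-(4 + J))/3 = (-4 - J)/3 = -4/3 - J/3)
R = -25820610 (R = (-4/3 - ⅓*(-118)) + (2448 + 3124)*(2951 - 7585) = (-4/3 + 118/3) + 5572*(-4634) = 38 - 25820648 = -25820610)
(R + Q(-7, 25)) + U(-52) = (-25820610 - 7) - 52 = -25820617 - 52 = -25820669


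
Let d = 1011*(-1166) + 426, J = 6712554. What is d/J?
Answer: -196400/1118759 ≈ -0.17555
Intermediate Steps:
d = -1178400 (d = -1178826 + 426 = -1178400)
d/J = -1178400/6712554 = -1178400*1/6712554 = -196400/1118759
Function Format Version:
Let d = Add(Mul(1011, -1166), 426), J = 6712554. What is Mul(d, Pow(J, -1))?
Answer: Rational(-196400, 1118759) ≈ -0.17555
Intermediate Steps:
d = -1178400 (d = Add(-1178826, 426) = -1178400)
Mul(d, Pow(J, -1)) = Mul(-1178400, Pow(6712554, -1)) = Mul(-1178400, Rational(1, 6712554)) = Rational(-196400, 1118759)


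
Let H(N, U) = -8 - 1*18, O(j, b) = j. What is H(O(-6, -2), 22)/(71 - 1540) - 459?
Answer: -51865/113 ≈ -458.98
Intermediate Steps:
H(N, U) = -26 (H(N, U) = -8 - 18 = -26)
H(O(-6, -2), 22)/(71 - 1540) - 459 = -26/(71 - 1540) - 459 = -26/(-1469) - 459 = -1/1469*(-26) - 459 = 2/113 - 459 = -51865/113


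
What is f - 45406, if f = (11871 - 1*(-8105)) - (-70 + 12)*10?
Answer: -24850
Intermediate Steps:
f = 20556 (f = (11871 + 8105) - (-58)*10 = 19976 - 1*(-580) = 19976 + 580 = 20556)
f - 45406 = 20556 - 45406 = -24850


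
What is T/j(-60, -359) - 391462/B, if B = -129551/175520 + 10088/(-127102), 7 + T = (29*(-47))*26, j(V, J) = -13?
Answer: 57088374835168165/118539440253 ≈ 4.8160e+5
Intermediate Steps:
T = -35445 (T = -7 + (29*(-47))*26 = -7 - 1363*26 = -7 - 35438 = -35445)
B = -9118418481/11154471520 (B = -129551*1/175520 + 10088*(-1/127102) = -129551/175520 - 5044/63551 = -9118418481/11154471520 ≈ -0.81747)
T/j(-60, -359) - 391462/B = -35445/(-13) - 391462/(-9118418481/11154471520) = -35445*(-1/13) - 391462*(-11154471520/9118418481) = 35445/13 + 4366551730162240/9118418481 = 57088374835168165/118539440253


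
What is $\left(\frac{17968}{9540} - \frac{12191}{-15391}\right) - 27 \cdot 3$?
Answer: $- \frac{2875098428}{36707535} \approx -78.324$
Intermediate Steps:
$\left(\frac{17968}{9540} - \frac{12191}{-15391}\right) - 27 \cdot 3 = \left(17968 \cdot \frac{1}{9540} - - \frac{12191}{15391}\right) - 81 = \left(\frac{4492}{2385} + \frac{12191}{15391}\right) - 81 = \frac{98211907}{36707535} - 81 = - \frac{2875098428}{36707535}$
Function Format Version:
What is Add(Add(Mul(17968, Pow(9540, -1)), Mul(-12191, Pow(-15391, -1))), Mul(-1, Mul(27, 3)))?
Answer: Rational(-2875098428, 36707535) ≈ -78.324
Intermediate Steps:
Add(Add(Mul(17968, Pow(9540, -1)), Mul(-12191, Pow(-15391, -1))), Mul(-1, Mul(27, 3))) = Add(Add(Mul(17968, Rational(1, 9540)), Mul(-12191, Rational(-1, 15391))), Mul(-1, 81)) = Add(Add(Rational(4492, 2385), Rational(12191, 15391)), -81) = Add(Rational(98211907, 36707535), -81) = Rational(-2875098428, 36707535)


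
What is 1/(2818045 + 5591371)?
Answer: 1/8409416 ≈ 1.1891e-7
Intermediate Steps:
1/(2818045 + 5591371) = 1/8409416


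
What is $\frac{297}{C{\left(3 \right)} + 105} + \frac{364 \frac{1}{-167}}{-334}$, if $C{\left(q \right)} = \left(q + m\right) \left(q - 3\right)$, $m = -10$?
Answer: $\frac{2767381}{976115} \approx 2.8351$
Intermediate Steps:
$C{\left(q \right)} = \left(-10 + q\right) \left(-3 + q\right)$ ($C{\left(q \right)} = \left(q - 10\right) \left(q - 3\right) = \left(-10 + q\right) \left(-3 + q\right)$)
$\frac{297}{C{\left(3 \right)} + 105} + \frac{364 \frac{1}{-167}}{-334} = \frac{297}{\left(30 + 3^{2} - 39\right) + 105} + \frac{364 \frac{1}{-167}}{-334} = \frac{297}{\left(30 + 9 - 39\right) + 105} + 364 \left(- \frac{1}{167}\right) \left(- \frac{1}{334}\right) = \frac{297}{0 + 105} - - \frac{182}{27889} = \frac{297}{105} + \frac{182}{27889} = 297 \cdot \frac{1}{105} + \frac{182}{27889} = \frac{99}{35} + \frac{182}{27889} = \frac{2767381}{976115}$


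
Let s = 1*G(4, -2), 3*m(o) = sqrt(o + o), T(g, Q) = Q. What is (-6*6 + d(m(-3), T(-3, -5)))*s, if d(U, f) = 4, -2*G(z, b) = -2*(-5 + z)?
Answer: 32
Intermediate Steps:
G(z, b) = -5 + z (G(z, b) = -(-1)*(-5 + z) = -(10 - 2*z)/2 = -5 + z)
m(o) = sqrt(2)*sqrt(o)/3 (m(o) = sqrt(o + o)/3 = sqrt(2*o)/3 = (sqrt(2)*sqrt(o))/3 = sqrt(2)*sqrt(o)/3)
s = -1 (s = 1*(-5 + 4) = 1*(-1) = -1)
(-6*6 + d(m(-3), T(-3, -5)))*s = (-6*6 + 4)*(-1) = (-36 + 4)*(-1) = -32*(-1) = 32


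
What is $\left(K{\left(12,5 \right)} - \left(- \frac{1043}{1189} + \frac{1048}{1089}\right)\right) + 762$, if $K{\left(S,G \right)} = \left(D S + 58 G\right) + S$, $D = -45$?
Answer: $\frac{678375959}{1294821} \approx 523.92$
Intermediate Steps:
$K{\left(S,G \right)} = - 44 S + 58 G$ ($K{\left(S,G \right)} = \left(- 45 S + 58 G\right) + S = - 44 S + 58 G$)
$\left(K{\left(12,5 \right)} - \left(- \frac{1043}{1189} + \frac{1048}{1089}\right)\right) + 762 = \left(\left(\left(-44\right) 12 + 58 \cdot 5\right) - \left(- \frac{1043}{1189} + \frac{1048}{1089}\right)\right) + 762 = \left(\left(-528 + 290\right) - \frac{110245}{1294821}\right) + 762 = \left(-238 + \left(\frac{1043}{1189} - \frac{1048}{1089}\right)\right) + 762 = \left(-238 - \frac{110245}{1294821}\right) + 762 = - \frac{308277643}{1294821} + 762 = \frac{678375959}{1294821}$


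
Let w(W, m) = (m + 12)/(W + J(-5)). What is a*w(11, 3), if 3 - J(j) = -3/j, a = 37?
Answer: 2775/67 ≈ 41.418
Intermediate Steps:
J(j) = 3 + 3/j (J(j) = 3 - (-3)/j = 3 + 3/j)
w(W, m) = (12 + m)/(12/5 + W) (w(W, m) = (m + 12)/(W + (3 + 3/(-5))) = (12 + m)/(W + (3 + 3*(-1/5))) = (12 + m)/(W + (3 - 3/5)) = (12 + m)/(W + 12/5) = (12 + m)/(12/5 + W))
a*w(11, 3) = 37*(5*(12 + 3)/(12 + 5*11)) = 37*(5*15/(12 + 55)) = 37*(5*15/67) = 37*(5*(1/67)*15) = 37*(75/67) = 2775/67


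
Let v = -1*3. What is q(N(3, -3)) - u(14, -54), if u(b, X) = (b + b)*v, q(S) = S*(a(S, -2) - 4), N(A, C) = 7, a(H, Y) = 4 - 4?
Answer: 56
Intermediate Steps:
a(H, Y) = 0
v = -3
q(S) = -4*S (q(S) = S*(0 - 4) = S*(-4) = -4*S)
u(b, X) = -6*b (u(b, X) = (b + b)*(-3) = (2*b)*(-3) = -6*b)
q(N(3, -3)) - u(14, -54) = -4*7 - (-6)*14 = -28 - 1*(-84) = -28 + 84 = 56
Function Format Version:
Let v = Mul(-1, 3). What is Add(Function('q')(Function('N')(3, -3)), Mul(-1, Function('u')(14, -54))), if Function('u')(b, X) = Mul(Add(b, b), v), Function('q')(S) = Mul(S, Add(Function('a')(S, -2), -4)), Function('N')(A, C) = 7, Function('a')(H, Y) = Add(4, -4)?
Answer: 56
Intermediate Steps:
Function('a')(H, Y) = 0
v = -3
Function('q')(S) = Mul(-4, S) (Function('q')(S) = Mul(S, Add(0, -4)) = Mul(S, -4) = Mul(-4, S))
Function('u')(b, X) = Mul(-6, b) (Function('u')(b, X) = Mul(Add(b, b), -3) = Mul(Mul(2, b), -3) = Mul(-6, b))
Add(Function('q')(Function('N')(3, -3)), Mul(-1, Function('u')(14, -54))) = Add(Mul(-4, 7), Mul(-1, Mul(-6, 14))) = Add(-28, Mul(-1, -84)) = Add(-28, 84) = 56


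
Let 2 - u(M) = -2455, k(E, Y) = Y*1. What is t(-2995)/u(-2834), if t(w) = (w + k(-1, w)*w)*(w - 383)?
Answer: -3365625260/273 ≈ -1.2328e+7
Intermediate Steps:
k(E, Y) = Y
u(M) = 2457 (u(M) = 2 - 1*(-2455) = 2 + 2455 = 2457)
t(w) = (-383 + w)*(w + w²) (t(w) = (w + w*w)*(w - 383) = (w + w²)*(-383 + w) = (-383 + w)*(w + w²))
t(-2995)/u(-2834) = -2995*(-383 + (-2995)² - 382*(-2995))/2457 = -2995*(-383 + 8970025 + 1144090)*(1/2457) = -2995*10113732*(1/2457) = -30290627340*1/2457 = -3365625260/273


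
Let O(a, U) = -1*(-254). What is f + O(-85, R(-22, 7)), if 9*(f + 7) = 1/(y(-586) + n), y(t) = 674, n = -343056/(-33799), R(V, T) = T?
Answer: 51403756585/208112238 ≈ 247.00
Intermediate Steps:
n = 343056/33799 (n = -343056*(-1/33799) = 343056/33799 ≈ 10.150)
O(a, U) = 254
f = -1456751867/208112238 (f = -7 + 1/(9*(674 + 343056/33799)) = -7 + 1/(9*(23123582/33799)) = -7 + (⅑)*(33799/23123582) = -7 + 33799/208112238 = -1456751867/208112238 ≈ -6.9998)
f + O(-85, R(-22, 7)) = -1456751867/208112238 + 254 = 51403756585/208112238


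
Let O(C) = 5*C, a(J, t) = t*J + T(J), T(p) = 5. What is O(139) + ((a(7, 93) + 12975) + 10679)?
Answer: 25005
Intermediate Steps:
a(J, t) = 5 + J*t (a(J, t) = t*J + 5 = J*t + 5 = 5 + J*t)
O(139) + ((a(7, 93) + 12975) + 10679) = 5*139 + (((5 + 7*93) + 12975) + 10679) = 695 + (((5 + 651) + 12975) + 10679) = 695 + ((656 + 12975) + 10679) = 695 + (13631 + 10679) = 695 + 24310 = 25005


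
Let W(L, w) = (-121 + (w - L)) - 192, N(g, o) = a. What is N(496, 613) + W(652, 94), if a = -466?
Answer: -1337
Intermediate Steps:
N(g, o) = -466
W(L, w) = -313 + w - L (W(L, w) = (-121 + w - L) - 192 = -313 + w - L)
N(496, 613) + W(652, 94) = -466 + (-313 + 94 - 1*652) = -466 + (-313 + 94 - 652) = -466 - 871 = -1337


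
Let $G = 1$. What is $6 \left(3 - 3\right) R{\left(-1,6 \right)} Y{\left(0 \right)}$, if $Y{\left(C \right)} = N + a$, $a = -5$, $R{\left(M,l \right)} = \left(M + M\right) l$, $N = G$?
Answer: $0$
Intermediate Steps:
$N = 1$
$R{\left(M,l \right)} = 2 M l$
$Y{\left(C \right)} = -4$ ($Y{\left(C \right)} = 1 - 5 = -4$)
$6 \left(3 - 3\right) R{\left(-1,6 \right)} Y{\left(0 \right)} = 6 \left(3 - 3\right) 2 \left(-1\right) 6 \left(-4\right) = 6 \cdot 0 \left(-12\right) \left(-4\right) = 0 \left(-12\right) \left(-4\right) = 0 \left(-4\right) = 0$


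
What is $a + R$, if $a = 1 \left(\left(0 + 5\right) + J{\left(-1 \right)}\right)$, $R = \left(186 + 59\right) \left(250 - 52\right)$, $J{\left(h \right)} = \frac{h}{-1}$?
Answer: $48516$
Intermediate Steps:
$J{\left(h \right)} = - h$ ($J{\left(h \right)} = h \left(-1\right) = - h$)
$R = 48510$ ($R = 245 \cdot 198 = 48510$)
$a = 6$ ($a = 1 \left(\left(0 + 5\right) - -1\right) = 1 \left(5 + 1\right) = 1 \cdot 6 = 6$)
$a + R = 6 + 48510 = 48516$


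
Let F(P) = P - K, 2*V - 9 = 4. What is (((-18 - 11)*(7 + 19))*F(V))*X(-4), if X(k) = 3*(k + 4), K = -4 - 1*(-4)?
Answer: 0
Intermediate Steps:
K = 0 (K = -4 + 4 = 0)
X(k) = 12 + 3*k (X(k) = 3*(4 + k) = 12 + 3*k)
V = 13/2 (V = 9/2 + (1/2)*4 = 9/2 + 2 = 13/2 ≈ 6.5000)
F(P) = P (F(P) = P - 1*0 = P + 0 = P)
(((-18 - 11)*(7 + 19))*F(V))*X(-4) = (((-18 - 11)*(7 + 19))*(13/2))*(12 + 3*(-4)) = (-29*26*(13/2))*(12 - 12) = -754*13/2*0 = -4901*0 = 0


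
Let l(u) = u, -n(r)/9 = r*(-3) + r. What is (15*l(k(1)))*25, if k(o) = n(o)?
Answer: 6750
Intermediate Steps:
n(r) = 18*r (n(r) = -9*(r*(-3) + r) = -9*(-3*r + r) = -(-18)*r = 18*r)
k(o) = 18*o
(15*l(k(1)))*25 = (15*(18*1))*25 = (15*18)*25 = 270*25 = 6750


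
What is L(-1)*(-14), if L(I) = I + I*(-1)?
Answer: 0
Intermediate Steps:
L(I) = 0 (L(I) = I - I = 0)
L(-1)*(-14) = 0*(-14) = 0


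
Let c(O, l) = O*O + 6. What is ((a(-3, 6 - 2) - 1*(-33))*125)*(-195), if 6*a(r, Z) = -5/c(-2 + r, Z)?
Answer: -49830625/62 ≈ -8.0372e+5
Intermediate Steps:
c(O, l) = 6 + O² (c(O, l) = O² + 6 = 6 + O²)
a(r, Z) = -5/(6*(6 + (-2 + r)²)) (a(r, Z) = (-5/(6 + (-2 + r)²))/6 = -5/(6*(6 + (-2 + r)²)))
((a(-3, 6 - 2) - 1*(-33))*125)*(-195) = ((-5/(36 + 6*(-2 - 3)²) - 1*(-33))*125)*(-195) = ((-5/(36 + 6*(-5)²) + 33)*125)*(-195) = ((-5/(36 + 6*25) + 33)*125)*(-195) = ((-5/(36 + 150) + 33)*125)*(-195) = ((-5/186 + 33)*125)*(-195) = ((6133/186)*125)*(-195) = (766625/186)*(-195) = -49830625/62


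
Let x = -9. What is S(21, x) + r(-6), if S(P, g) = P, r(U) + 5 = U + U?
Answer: 4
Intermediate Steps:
r(U) = -5 + 2*U (r(U) = -5 + (U + U) = -5 + 2*U)
S(21, x) + r(-6) = 21 + (-5 + 2*(-6)) = 21 + (-5 - 12) = 21 - 17 = 4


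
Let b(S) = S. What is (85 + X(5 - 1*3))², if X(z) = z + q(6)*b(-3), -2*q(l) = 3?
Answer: 33489/4 ≈ 8372.3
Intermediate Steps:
q(l) = -3/2 (q(l) = -½*3 = -3/2)
X(z) = 9/2 + z (X(z) = z - 3/2*(-3) = z + 9/2 = 9/2 + z)
(85 + X(5 - 1*3))² = (85 + (9/2 + (5 - 1*3)))² = (85 + (9/2 + (5 - 3)))² = (85 + (9/2 + 2))² = (85 + 13/2)² = (183/2)² = 33489/4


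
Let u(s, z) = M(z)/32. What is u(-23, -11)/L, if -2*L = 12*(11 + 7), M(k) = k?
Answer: 11/3456 ≈ 0.0031829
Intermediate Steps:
L = -108 (L = -6*(11 + 7) = -6*18 = -1/2*216 = -108)
u(s, z) = z/32
u(-23, -11)/L = ((1/32)*(-11))/(-108) = -11/32*(-1/108) = 11/3456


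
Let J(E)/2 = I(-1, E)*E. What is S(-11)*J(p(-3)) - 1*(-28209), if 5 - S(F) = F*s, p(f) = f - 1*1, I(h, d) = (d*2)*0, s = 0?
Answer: 28209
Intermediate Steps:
I(h, d) = 0 (I(h, d) = (2*d)*0 = 0)
p(f) = -1 + f (p(f) = f - 1 = -1 + f)
J(E) = 0 (J(E) = 2*(0*E) = 2*0 = 0)
S(F) = 5 (S(F) = 5 - F*0 = 5 - 1*0 = 5 + 0 = 5)
S(-11)*J(p(-3)) - 1*(-28209) = 5*0 - 1*(-28209) = 0 + 28209 = 28209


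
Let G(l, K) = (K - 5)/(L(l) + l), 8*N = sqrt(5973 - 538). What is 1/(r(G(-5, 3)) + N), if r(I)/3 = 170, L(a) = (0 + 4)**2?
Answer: 6528/3328193 - 8*sqrt(5435)/16640965 ≈ 0.0019260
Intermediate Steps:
L(a) = 16 (L(a) = 4**2 = 16)
N = sqrt(5435)/8 (N = sqrt(5973 - 538)/8 = sqrt(5435)/8 ≈ 9.2153)
G(l, K) = (-5 + K)/(16 + l) (G(l, K) = (K - 5)/(16 + l) = (-5 + K)/(16 + l))
r(I) = 510 (r(I) = 3*170 = 510)
1/(r(G(-5, 3)) + N) = 1/(510 + sqrt(5435)/8)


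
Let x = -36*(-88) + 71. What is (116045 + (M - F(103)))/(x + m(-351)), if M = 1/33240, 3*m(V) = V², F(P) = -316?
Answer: 3867839641/1472731440 ≈ 2.6263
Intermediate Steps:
m(V) = V²/3
x = 3239 (x = 3168 + 71 = 3239)
M = 1/33240 ≈ 3.0084e-5
(116045 + (M - F(103)))/(x + m(-351)) = (116045 + (1/33240 - 1*(-316)))/(3239 + (⅓)*(-351)²) = (116045 + (1/33240 + 316))/(3239 + (⅓)*123201) = (116045 + 10503841/33240)/(3239 + 41067) = (3867839641/33240)/44306 = (3867839641/33240)*(1/44306) = 3867839641/1472731440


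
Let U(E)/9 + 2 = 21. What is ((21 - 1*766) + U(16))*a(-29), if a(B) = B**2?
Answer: -482734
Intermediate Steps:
U(E) = 171 (U(E) = -18 + 9*21 = -18 + 189 = 171)
((21 - 1*766) + U(16))*a(-29) = ((21 - 1*766) + 171)*(-29)**2 = ((21 - 766) + 171)*841 = (-745 + 171)*841 = -574*841 = -482734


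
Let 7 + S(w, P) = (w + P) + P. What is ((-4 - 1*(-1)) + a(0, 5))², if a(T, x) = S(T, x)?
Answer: 0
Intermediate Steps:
S(w, P) = -7 + w + 2*P (S(w, P) = -7 + ((w + P) + P) = -7 + ((P + w) + P) = -7 + (w + 2*P) = -7 + w + 2*P)
a(T, x) = -7 + T + 2*x
((-4 - 1*(-1)) + a(0, 5))² = ((-4 - 1*(-1)) + (-7 + 0 + 2*5))² = ((-4 + 1) + (-7 + 0 + 10))² = (-3 + 3)² = 0² = 0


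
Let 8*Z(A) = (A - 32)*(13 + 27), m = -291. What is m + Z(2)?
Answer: -441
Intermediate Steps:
Z(A) = -160 + 5*A (Z(A) = ((A - 32)*(13 + 27))/8 = ((-32 + A)*40)/8 = (-1280 + 40*A)/8 = -160 + 5*A)
m + Z(2) = -291 + (-160 + 5*2) = -291 + (-160 + 10) = -291 - 150 = -441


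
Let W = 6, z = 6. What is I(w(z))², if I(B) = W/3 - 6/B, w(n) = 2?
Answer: 1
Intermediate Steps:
I(B) = 2 - 6/B (I(B) = 6/3 - 6/B = 6*(⅓) - 6/B = 2 - 6/B)
I(w(z))² = (2 - 6/2)² = (2 - 6*½)² = (2 - 3)² = (-1)² = 1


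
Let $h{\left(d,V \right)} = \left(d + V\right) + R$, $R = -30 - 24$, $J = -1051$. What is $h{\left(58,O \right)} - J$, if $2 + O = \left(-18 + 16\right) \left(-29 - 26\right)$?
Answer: $1163$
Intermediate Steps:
$O = 108$ ($O = -2 + \left(-18 + 16\right) \left(-29 - 26\right) = -2 - -110 = -2 + 110 = 108$)
$R = -54$
$h{\left(d,V \right)} = -54 + V + d$ ($h{\left(d,V \right)} = \left(d + V\right) - 54 = \left(V + d\right) - 54 = -54 + V + d$)
$h{\left(58,O \right)} - J = \left(-54 + 108 + 58\right) - -1051 = 112 + 1051 = 1163$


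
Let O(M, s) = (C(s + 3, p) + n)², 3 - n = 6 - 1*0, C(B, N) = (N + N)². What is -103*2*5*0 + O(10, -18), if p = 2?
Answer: 169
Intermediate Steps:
C(B, N) = 4*N² (C(B, N) = (2*N)² = 4*N²)
n = -3 (n = 3 - (6 - 1*0) = 3 - (6 + 0) = 3 - 1*6 = 3 - 6 = -3)
O(M, s) = 169 (O(M, s) = (4*2² - 3)² = (4*4 - 3)² = (16 - 3)² = 13² = 169)
-103*2*5*0 + O(10, -18) = -103*2*5*0 + 169 = -1030*0 + 169 = -103*0 + 169 = 0 + 169 = 169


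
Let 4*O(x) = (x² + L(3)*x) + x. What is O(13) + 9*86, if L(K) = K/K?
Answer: 3291/4 ≈ 822.75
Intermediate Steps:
L(K) = 1
O(x) = x/2 + x²/4 (O(x) = ((x² + 1*x) + x)/4 = ((x² + x) + x)/4 = ((x + x²) + x)/4 = (x² + 2*x)/4 = x/2 + x²/4)
O(13) + 9*86 = (¼)*13*(2 + 13) + 9*86 = (¼)*13*15 + 774 = 195/4 + 774 = 3291/4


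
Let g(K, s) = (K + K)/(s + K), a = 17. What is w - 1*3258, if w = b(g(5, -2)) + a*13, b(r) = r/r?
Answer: -3036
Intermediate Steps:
g(K, s) = 2*K/(K + s) (g(K, s) = (2*K)/(K + s) = 2*K/(K + s))
b(r) = 1
w = 222 (w = 1 + 17*13 = 1 + 221 = 222)
w - 1*3258 = 222 - 1*3258 = 222 - 3258 = -3036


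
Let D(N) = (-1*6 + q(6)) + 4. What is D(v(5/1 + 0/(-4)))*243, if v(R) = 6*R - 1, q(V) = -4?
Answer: -1458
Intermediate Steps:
v(R) = -1 + 6*R
D(N) = -6 (D(N) = (-1*6 - 4) + 4 = (-6 - 4) + 4 = -10 + 4 = -6)
D(v(5/1 + 0/(-4)))*243 = -6*243 = -1458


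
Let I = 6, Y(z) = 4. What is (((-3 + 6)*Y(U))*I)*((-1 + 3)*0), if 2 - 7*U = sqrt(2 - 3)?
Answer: 0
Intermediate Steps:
U = 2/7 - I/7 (U = 2/7 - sqrt(2 - 3)/7 = 2/7 - I/7 ≈ 0.28571 - 0.14286*I)
(((-3 + 6)*Y(U))*I)*((-1 + 3)*0) = (((-3 + 6)*4)*6)*((-1 + 3)*0) = ((3*4)*6)*(2*0) = (12*6)*0 = 72*0 = 0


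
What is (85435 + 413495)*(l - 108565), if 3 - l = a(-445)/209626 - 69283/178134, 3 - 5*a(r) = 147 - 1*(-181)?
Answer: -168549169959207020350/3111793157 ≈ -5.4165e+10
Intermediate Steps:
a(r) = -65 (a(r) = 3/5 - (147 - 1*(-181))/5 = 3/5 - (147 + 181)/5 = 3/5 - 1/5*328 = 3/5 - 328/5 = -65)
l = 31639912630/9335379471 (l = 3 - (-65/209626 - 69283/178134) = 3 - 1*(-3633774217/9335379471) = 3 + 3633774217/9335379471 = 31639912630/9335379471 ≈ 3.3892)
(85435 + 413495)*(l - 108565) = (85435 + 413495)*(31639912630/9335379471 - 108565) = 498930*(-1013463832356485/9335379471) = -168549169959207020350/3111793157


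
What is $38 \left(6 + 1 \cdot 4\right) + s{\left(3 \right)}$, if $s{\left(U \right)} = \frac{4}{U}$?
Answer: $\frac{1144}{3} \approx 381.33$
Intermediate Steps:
$38 \left(6 + 1 \cdot 4\right) + s{\left(3 \right)} = 38 \left(6 + 1 \cdot 4\right) + \frac{4}{3} = 38 \left(6 + 4\right) + 4 \cdot \frac{1}{3} = 38 \cdot 10 + \frac{4}{3} = 380 + \frac{4}{3} = \frac{1144}{3}$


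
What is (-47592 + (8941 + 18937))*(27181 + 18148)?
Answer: -893615906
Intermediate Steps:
(-47592 + (8941 + 18937))*(27181 + 18148) = (-47592 + 27878)*45329 = -19714*45329 = -893615906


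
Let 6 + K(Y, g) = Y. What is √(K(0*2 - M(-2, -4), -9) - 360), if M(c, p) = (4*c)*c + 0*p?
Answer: I*√382 ≈ 19.545*I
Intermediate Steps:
M(c, p) = 4*c² (M(c, p) = 4*c² + 0 = 4*c²)
K(Y, g) = -6 + Y
√(K(0*2 - M(-2, -4), -9) - 360) = √((-6 + (0*2 - 4*(-2)²)) - 360) = √((-6 + (0 - 4*4)) - 360) = √((-6 + (0 - 1*16)) - 360) = √((-6 + (0 - 16)) - 360) = √((-6 - 16) - 360) = √(-22 - 360) = √(-382) = I*√382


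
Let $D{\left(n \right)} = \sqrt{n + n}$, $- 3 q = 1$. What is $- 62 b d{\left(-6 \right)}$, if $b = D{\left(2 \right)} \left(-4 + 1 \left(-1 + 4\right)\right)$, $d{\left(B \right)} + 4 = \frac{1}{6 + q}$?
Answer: $- \frac{8060}{17} \approx -474.12$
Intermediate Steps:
$q = - \frac{1}{3}$ ($q = \left(- \frac{1}{3}\right) 1 = - \frac{1}{3} \approx -0.33333$)
$d{\left(B \right)} = - \frac{65}{17}$ ($d{\left(B \right)} = -4 + \frac{1}{6 - \frac{1}{3}} = -4 + \frac{1}{\frac{17}{3}} = -4 + \frac{3}{17} = - \frac{65}{17}$)
$D{\left(n \right)} = \sqrt{2} \sqrt{n}$ ($D{\left(n \right)} = \sqrt{2 n} = \sqrt{2} \sqrt{n}$)
$b = -2$ ($b = \sqrt{2} \sqrt{2} \left(-4 + 1 \left(-1 + 4\right)\right) = 2 \left(-4 + 1 \cdot 3\right) = 2 \left(-4 + 3\right) = 2 \left(-1\right) = -2$)
$- 62 b d{\left(-6 \right)} = \left(-62\right) \left(-2\right) \left(- \frac{65}{17}\right) = 124 \left(- \frac{65}{17}\right) = - \frac{8060}{17}$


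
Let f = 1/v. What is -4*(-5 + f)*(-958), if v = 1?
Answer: -15328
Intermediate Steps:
f = 1 (f = 1/1 = 1)
-4*(-5 + f)*(-958) = -4*(-5 + 1)*(-958) = -4*(-4)*(-958) = 16*(-958) = -15328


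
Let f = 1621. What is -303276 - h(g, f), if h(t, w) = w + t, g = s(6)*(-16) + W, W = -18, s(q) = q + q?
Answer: -304687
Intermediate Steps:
s(q) = 2*q
g = -210 (g = (2*6)*(-16) - 18 = 12*(-16) - 18 = -192 - 18 = -210)
h(t, w) = t + w
-303276 - h(g, f) = -303276 - (-210 + 1621) = -303276 - 1*1411 = -303276 - 1411 = -304687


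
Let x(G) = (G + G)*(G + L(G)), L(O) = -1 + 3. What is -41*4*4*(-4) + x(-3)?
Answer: 2630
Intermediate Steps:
L(O) = 2
x(G) = 2*G*(2 + G) (x(G) = (G + G)*(G + 2) = (2*G)*(2 + G) = 2*G*(2 + G))
-41*4*4*(-4) + x(-3) = -41*4*4*(-4) + 2*(-3)*(2 - 3) = -656*(-4) + 2*(-3)*(-1) = -41*(-64) + 6 = 2624 + 6 = 2630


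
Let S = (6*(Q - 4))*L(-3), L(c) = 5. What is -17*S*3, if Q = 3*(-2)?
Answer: 15300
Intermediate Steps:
Q = -6
S = -300 (S = (6*(-6 - 4))*5 = (6*(-10))*5 = -60*5 = -300)
-17*S*3 = -17*(-300)*3 = 5100*3 = 15300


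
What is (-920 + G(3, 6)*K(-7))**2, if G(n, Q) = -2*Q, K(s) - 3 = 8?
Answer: 1106704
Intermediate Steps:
K(s) = 11 (K(s) = 3 + 8 = 11)
(-920 + G(3, 6)*K(-7))**2 = (-920 - 2*6*11)**2 = (-920 - 12*11)**2 = (-920 - 132)**2 = (-1052)**2 = 1106704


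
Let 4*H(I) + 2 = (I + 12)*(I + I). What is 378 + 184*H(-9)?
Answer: -2198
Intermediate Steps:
H(I) = -1/2 + I*(12 + I)/2 (H(I) = -1/2 + ((I + 12)*(I + I))/4 = -1/2 + ((12 + I)*(2*I))/4 = -1/2 + (2*I*(12 + I))/4 = -1/2 + I*(12 + I)/2)
378 + 184*H(-9) = 378 + 184*(-1/2 + (1/2)*(-9)**2 + 6*(-9)) = 378 + 184*(-1/2 + (1/2)*81 - 54) = 378 + 184*(-1/2 + 81/2 - 54) = 378 + 184*(-14) = 378 - 2576 = -2198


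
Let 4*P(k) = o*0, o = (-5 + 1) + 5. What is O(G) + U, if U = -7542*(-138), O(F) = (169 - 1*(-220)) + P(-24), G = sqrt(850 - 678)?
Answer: 1041185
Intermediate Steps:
o = 1 (o = -4 + 5 = 1)
G = 2*sqrt(43) (G = sqrt(172) = 2*sqrt(43) ≈ 13.115)
P(k) = 0 (P(k) = (1*0)/4 = (1/4)*0 = 0)
O(F) = 389 (O(F) = (169 - 1*(-220)) + 0 = (169 + 220) + 0 = 389 + 0 = 389)
U = 1040796
O(G) + U = 389 + 1040796 = 1041185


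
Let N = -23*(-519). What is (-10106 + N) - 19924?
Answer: -18093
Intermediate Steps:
N = 11937
(-10106 + N) - 19924 = (-10106 + 11937) - 19924 = 1831 - 19924 = -18093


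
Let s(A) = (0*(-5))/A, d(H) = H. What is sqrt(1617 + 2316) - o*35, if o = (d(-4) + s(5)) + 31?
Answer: -945 + 3*sqrt(437) ≈ -882.29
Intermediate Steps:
s(A) = 0 (s(A) = 0/A = 0)
o = 27 (o = (-4 + 0) + 31 = -4 + 31 = 27)
sqrt(1617 + 2316) - o*35 = sqrt(1617 + 2316) - 27*35 = sqrt(3933) - 1*945 = 3*sqrt(437) - 945 = -945 + 3*sqrt(437)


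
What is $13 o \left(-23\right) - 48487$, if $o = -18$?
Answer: $-43105$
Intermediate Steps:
$13 o \left(-23\right) - 48487 = 13 \left(-18\right) \left(-23\right) - 48487 = \left(-234\right) \left(-23\right) - 48487 = 5382 - 48487 = -43105$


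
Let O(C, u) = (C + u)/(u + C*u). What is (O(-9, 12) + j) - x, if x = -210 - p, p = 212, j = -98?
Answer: 10367/32 ≈ 323.97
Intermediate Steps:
O(C, u) = (C + u)/(u + C*u)
x = -422 (x = -210 - 1*212 = -210 - 212 = -422)
(O(-9, 12) + j) - x = ((-9 + 12)/(12*(1 - 9)) - 98) - 1*(-422) = ((1/12)*3/(-8) - 98) + 422 = ((1/12)*(-⅛)*3 - 98) + 422 = (-1/32 - 98) + 422 = -3137/32 + 422 = 10367/32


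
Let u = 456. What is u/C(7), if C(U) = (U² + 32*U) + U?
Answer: 57/35 ≈ 1.6286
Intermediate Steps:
C(U) = U² + 33*U
u/C(7) = 456/((7*(33 + 7))) = 456/((7*40)) = 456/280 = 456*(1/280) = 57/35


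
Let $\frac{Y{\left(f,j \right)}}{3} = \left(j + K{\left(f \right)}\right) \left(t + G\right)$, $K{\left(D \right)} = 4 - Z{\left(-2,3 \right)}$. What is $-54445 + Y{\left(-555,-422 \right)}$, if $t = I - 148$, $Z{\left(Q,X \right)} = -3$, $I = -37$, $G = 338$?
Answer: $-244930$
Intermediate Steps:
$K{\left(D \right)} = 7$ ($K{\left(D \right)} = 4 - -3 = 4 + 3 = 7$)
$t = -185$ ($t = -37 - 148 = -185$)
$Y{\left(f,j \right)} = 3213 + 459 j$ ($Y{\left(f,j \right)} = 3 \left(j + 7\right) \left(-185 + 338\right) = 3 \left(7 + j\right) 153 = 3 \left(1071 + 153 j\right) = 3213 + 459 j$)
$-54445 + Y{\left(-555,-422 \right)} = -54445 + \left(3213 + 459 \left(-422\right)\right) = -54445 + \left(3213 - 193698\right) = -54445 - 190485 = -244930$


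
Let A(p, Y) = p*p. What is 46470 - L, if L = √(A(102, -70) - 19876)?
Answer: 46470 - 16*I*√37 ≈ 46470.0 - 97.324*I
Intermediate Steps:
A(p, Y) = p²
L = 16*I*√37 (L = √(102² - 19876) = √(10404 - 19876) = √(-9472) = 16*I*√37 ≈ 97.324*I)
46470 - L = 46470 - 16*I*√37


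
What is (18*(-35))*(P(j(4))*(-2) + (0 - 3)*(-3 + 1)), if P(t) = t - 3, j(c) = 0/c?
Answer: -7560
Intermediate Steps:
j(c) = 0
P(t) = -3 + t
(18*(-35))*(P(j(4))*(-2) + (0 - 3)*(-3 + 1)) = (18*(-35))*((-3 + 0)*(-2) + (0 - 3)*(-3 + 1)) = -630*(-3*(-2) - 3*(-2)) = -630*(6 + 6) = -630*12 = -7560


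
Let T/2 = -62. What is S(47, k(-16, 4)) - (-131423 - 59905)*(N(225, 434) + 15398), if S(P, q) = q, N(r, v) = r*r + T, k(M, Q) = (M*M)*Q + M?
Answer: 12608324880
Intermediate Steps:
T = -124 (T = 2*(-62) = -124)
k(M, Q) = M + Q*M² (k(M, Q) = M²*Q + M = Q*M² + M = M + Q*M²)
N(r, v) = -124 + r² (N(r, v) = r*r - 124 = r² - 124 = -124 + r²)
S(47, k(-16, 4)) - (-131423 - 59905)*(N(225, 434) + 15398) = -16*(1 - 16*4) - (-131423 - 59905)*((-124 + 225²) + 15398) = -16*(1 - 64) - (-191328)*((-124 + 50625) + 15398) = -16*(-63) - (-191328)*(50501 + 15398) = 1008 - (-191328)*65899 = 1008 - 1*(-12608323872) = 1008 + 12608323872 = 12608324880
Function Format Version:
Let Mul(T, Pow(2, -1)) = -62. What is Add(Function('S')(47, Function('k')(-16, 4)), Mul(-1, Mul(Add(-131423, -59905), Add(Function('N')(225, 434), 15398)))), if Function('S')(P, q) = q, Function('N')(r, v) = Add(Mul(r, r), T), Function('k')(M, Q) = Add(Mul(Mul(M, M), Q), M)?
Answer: 12608324880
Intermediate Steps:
T = -124 (T = Mul(2, -62) = -124)
Function('k')(M, Q) = Add(M, Mul(Q, Pow(M, 2))) (Function('k')(M, Q) = Add(Mul(Pow(M, 2), Q), M) = Add(Mul(Q, Pow(M, 2)), M) = Add(M, Mul(Q, Pow(M, 2))))
Function('N')(r, v) = Add(-124, Pow(r, 2)) (Function('N')(r, v) = Add(Mul(r, r), -124) = Add(Pow(r, 2), -124) = Add(-124, Pow(r, 2)))
Add(Function('S')(47, Function('k')(-16, 4)), Mul(-1, Mul(Add(-131423, -59905), Add(Function('N')(225, 434), 15398)))) = Add(Mul(-16, Add(1, Mul(-16, 4))), Mul(-1, Mul(Add(-131423, -59905), Add(Add(-124, Pow(225, 2)), 15398)))) = Add(Mul(-16, Add(1, -64)), Mul(-1, Mul(-191328, Add(Add(-124, 50625), 15398)))) = Add(Mul(-16, -63), Mul(-1, Mul(-191328, Add(50501, 15398)))) = Add(1008, Mul(-1, Mul(-191328, 65899))) = Add(1008, Mul(-1, -12608323872)) = Add(1008, 12608323872) = 12608324880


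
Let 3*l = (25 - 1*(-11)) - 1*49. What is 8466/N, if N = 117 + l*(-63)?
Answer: 1411/65 ≈ 21.708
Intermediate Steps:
l = -13/3 (l = ((25 - 1*(-11)) - 1*49)/3 = ((25 + 11) - 49)/3 = (36 - 49)/3 = (⅓)*(-13) = -13/3 ≈ -4.3333)
N = 390 (N = 117 - 13/3*(-63) = 117 + 273 = 390)
8466/N = 8466/390 = 8466*(1/390) = 1411/65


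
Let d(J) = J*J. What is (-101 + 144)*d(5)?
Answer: 1075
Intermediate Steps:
d(J) = J²
(-101 + 144)*d(5) = (-101 + 144)*5² = 43*25 = 1075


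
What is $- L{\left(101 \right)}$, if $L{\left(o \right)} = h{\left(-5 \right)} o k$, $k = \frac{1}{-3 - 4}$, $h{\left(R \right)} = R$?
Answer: $- \frac{505}{7} \approx -72.143$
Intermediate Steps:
$k = - \frac{1}{7}$ ($k = \frac{1}{-7} = - \frac{1}{7} \approx -0.14286$)
$L{\left(o \right)} = \frac{5 o}{7}$ ($L{\left(o \right)} = - 5 o \left(- \frac{1}{7}\right) = \frac{5 o}{7}$)
$- L{\left(101 \right)} = - \frac{5 \cdot 101}{7} = \left(-1\right) \frac{505}{7} = - \frac{505}{7}$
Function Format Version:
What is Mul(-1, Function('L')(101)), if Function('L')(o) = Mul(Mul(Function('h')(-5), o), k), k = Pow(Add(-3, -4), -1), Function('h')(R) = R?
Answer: Rational(-505, 7) ≈ -72.143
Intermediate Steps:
k = Rational(-1, 7) (k = Pow(-7, -1) = Rational(-1, 7) ≈ -0.14286)
Function('L')(o) = Mul(Rational(5, 7), o) (Function('L')(o) = Mul(Mul(-5, o), Rational(-1, 7)) = Mul(Rational(5, 7), o))
Mul(-1, Function('L')(101)) = Mul(-1, Mul(Rational(5, 7), 101)) = Mul(-1, Rational(505, 7)) = Rational(-505, 7)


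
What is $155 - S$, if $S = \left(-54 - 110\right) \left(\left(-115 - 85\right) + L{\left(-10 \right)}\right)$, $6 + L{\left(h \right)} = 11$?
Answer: $-31825$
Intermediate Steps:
$L{\left(h \right)} = 5$ ($L{\left(h \right)} = -6 + 11 = 5$)
$S = 31980$ ($S = \left(-54 - 110\right) \left(\left(-115 - 85\right) + 5\right) = - 164 \left(\left(-115 - 85\right) + 5\right) = - 164 \left(-200 + 5\right) = \left(-164\right) \left(-195\right) = 31980$)
$155 - S = 155 - 31980 = -31825$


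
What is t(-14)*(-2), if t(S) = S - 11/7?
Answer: 218/7 ≈ 31.143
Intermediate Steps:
t(S) = -11/7 + S (t(S) = S - 11*⅐ = S - 11/7 = -11/7 + S)
t(-14)*(-2) = (-11/7 - 14)*(-2) = -109/7*(-2) = 218/7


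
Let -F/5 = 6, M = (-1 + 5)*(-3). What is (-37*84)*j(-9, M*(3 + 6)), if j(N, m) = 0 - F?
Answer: -93240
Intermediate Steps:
M = -12 (M = 4*(-3) = -12)
F = -30 (F = -5*6 = -30)
j(N, m) = 30 (j(N, m) = 0 - 1*(-30) = 0 + 30 = 30)
(-37*84)*j(-9, M*(3 + 6)) = -37*84*30 = -3108*30 = -93240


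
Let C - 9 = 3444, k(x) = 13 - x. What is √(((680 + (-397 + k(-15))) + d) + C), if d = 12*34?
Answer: 2*√1043 ≈ 64.591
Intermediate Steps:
C = 3453 (C = 9 + 3444 = 3453)
d = 408
√(((680 + (-397 + k(-15))) + d) + C) = √(((680 + (-397 + (13 - 1*(-15)))) + 408) + 3453) = √(((680 + (-397 + (13 + 15))) + 408) + 3453) = √(((680 + (-397 + 28)) + 408) + 3453) = √(((680 - 369) + 408) + 3453) = √((311 + 408) + 3453) = √(719 + 3453) = √4172 = 2*√1043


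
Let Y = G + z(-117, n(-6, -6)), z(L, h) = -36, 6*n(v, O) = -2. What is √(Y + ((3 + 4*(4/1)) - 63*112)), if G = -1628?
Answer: I*√8701 ≈ 93.279*I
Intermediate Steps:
n(v, O) = -⅓ (n(v, O) = (⅙)*(-2) = -⅓)
Y = -1664 (Y = -1628 - 36 = -1664)
√(Y + ((3 + 4*(4/1)) - 63*112)) = √(-1664 + ((3 + 4*(4/1)) - 63*112)) = √(-1664 + ((3 + 4*(4*1)) - 7056)) = √(-1664 + ((3 + 4*4) - 7056)) = √(-1664 + ((3 + 16) - 7056)) = √(-1664 + (19 - 7056)) = √(-1664 - 7037) = √(-8701) = I*√8701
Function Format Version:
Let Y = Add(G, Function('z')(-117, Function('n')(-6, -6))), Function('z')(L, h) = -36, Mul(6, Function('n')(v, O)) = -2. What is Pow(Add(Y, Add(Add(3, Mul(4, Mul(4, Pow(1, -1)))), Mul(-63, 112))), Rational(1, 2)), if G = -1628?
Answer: Mul(I, Pow(8701, Rational(1, 2))) ≈ Mul(93.279, I)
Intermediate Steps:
Function('n')(v, O) = Rational(-1, 3) (Function('n')(v, O) = Mul(Rational(1, 6), -2) = Rational(-1, 3))
Y = -1664 (Y = Add(-1628, -36) = -1664)
Pow(Add(Y, Add(Add(3, Mul(4, Mul(4, Pow(1, -1)))), Mul(-63, 112))), Rational(1, 2)) = Pow(Add(-1664, Add(Add(3, Mul(4, Mul(4, Pow(1, -1)))), Mul(-63, 112))), Rational(1, 2)) = Pow(Add(-1664, Add(Add(3, Mul(4, Mul(4, 1))), -7056)), Rational(1, 2)) = Pow(Add(-1664, Add(Add(3, Mul(4, 4)), -7056)), Rational(1, 2)) = Pow(Add(-1664, Add(Add(3, 16), -7056)), Rational(1, 2)) = Pow(Add(-1664, Add(19, -7056)), Rational(1, 2)) = Pow(Add(-1664, -7037), Rational(1, 2)) = Pow(-8701, Rational(1, 2)) = Mul(I, Pow(8701, Rational(1, 2)))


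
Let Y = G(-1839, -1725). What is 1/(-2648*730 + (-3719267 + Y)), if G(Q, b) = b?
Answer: -1/5654032 ≈ -1.7686e-7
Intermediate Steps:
Y = -1725
1/(-2648*730 + (-3719267 + Y)) = 1/(-2648*730 + (-3719267 - 1725)) = 1/(-1933040 - 3720992) = 1/(-5654032) = -1/5654032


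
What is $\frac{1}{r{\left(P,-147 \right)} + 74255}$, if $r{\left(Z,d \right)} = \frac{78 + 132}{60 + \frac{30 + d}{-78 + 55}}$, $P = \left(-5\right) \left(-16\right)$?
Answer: $\frac{499}{37054855} \approx 1.3467 \cdot 10^{-5}$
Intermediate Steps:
$P = 80$
$r{\left(Z,d \right)} = \frac{210}{\frac{1350}{23} - \frac{d}{23}}$ ($r{\left(Z,d \right)} = \frac{210}{60 + \frac{30 + d}{-23}} = \frac{210}{60 + \left(30 + d\right) \left(- \frac{1}{23}\right)} = \frac{210}{60 - \left(\frac{30}{23} + \frac{d}{23}\right)} = \frac{210}{\frac{1350}{23} - \frac{d}{23}}$)
$\frac{1}{r{\left(P,-147 \right)} + 74255} = \frac{1}{- \frac{4830}{-1350 - 147} + 74255} = \frac{1}{- \frac{4830}{-1497} + 74255} = \frac{1}{\left(-4830\right) \left(- \frac{1}{1497}\right) + 74255} = \frac{1}{\frac{1610}{499} + 74255} = \frac{1}{\frac{37054855}{499}} = \frac{499}{37054855}$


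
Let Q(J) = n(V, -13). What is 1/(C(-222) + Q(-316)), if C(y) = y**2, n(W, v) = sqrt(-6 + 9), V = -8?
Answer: 16428/809637551 - sqrt(3)/2428912653 ≈ 2.0290e-5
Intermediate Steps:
n(W, v) = sqrt(3)
Q(J) = sqrt(3)
1/(C(-222) + Q(-316)) = 1/((-222)**2 + sqrt(3)) = 1/(49284 + sqrt(3))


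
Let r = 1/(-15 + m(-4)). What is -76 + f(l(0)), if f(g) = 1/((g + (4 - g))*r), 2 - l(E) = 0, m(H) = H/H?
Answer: -159/2 ≈ -79.500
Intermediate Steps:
m(H) = 1
l(E) = 2 (l(E) = 2 - 1*0 = 2 + 0 = 2)
r = -1/14 (r = 1/(-15 + 1) = 1/(-14) = -1/14 ≈ -0.071429)
f(g) = -7/2 (f(g) = 1/((g + (4 - g))*(-1/14)) = -14/4 = (¼)*(-14) = -7/2)
-76 + f(l(0)) = -76 - 7/2 = -159/2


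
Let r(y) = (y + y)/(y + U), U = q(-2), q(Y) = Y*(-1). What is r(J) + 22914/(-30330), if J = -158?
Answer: 83468/65715 ≈ 1.2702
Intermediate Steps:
q(Y) = -Y
U = 2 (U = -1*(-2) = 2)
r(y) = 2*y/(2 + y) (r(y) = (y + y)/(y + 2) = (2*y)/(2 + y) = 2*y/(2 + y))
r(J) + 22914/(-30330) = 2*(-158)/(2 - 158) + 22914/(-30330) = 2*(-158)/(-156) + 22914*(-1/30330) = 2*(-158)*(-1/156) - 1273/1685 = 79/39 - 1273/1685 = 83468/65715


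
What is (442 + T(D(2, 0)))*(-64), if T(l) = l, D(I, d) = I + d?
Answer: -28416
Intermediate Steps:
(442 + T(D(2, 0)))*(-64) = (442 + (2 + 0))*(-64) = (442 + 2)*(-64) = 444*(-64) = -28416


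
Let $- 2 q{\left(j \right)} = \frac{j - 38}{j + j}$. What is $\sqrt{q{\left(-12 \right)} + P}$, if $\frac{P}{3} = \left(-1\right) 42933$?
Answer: $\frac{i \sqrt{18547206}}{12} \approx 358.89 i$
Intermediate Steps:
$P = -128799$ ($P = 3 \left(\left(-1\right) 42933\right) = 3 \left(-42933\right) = -128799$)
$q{\left(j \right)} = - \frac{-38 + j}{4 j}$ ($q{\left(j \right)} = - \frac{\left(j - 38\right) \frac{1}{j + j}}{2} = - \frac{\left(-38 + j\right) \frac{1}{2 j}}{2} = - \frac{\frac{1}{2} \frac{1}{j} \left(-38 + j\right)}{2} = - \frac{-38 + j}{4 j}$)
$\sqrt{q{\left(-12 \right)} + P} = \sqrt{\frac{38 - -12}{4 \left(-12\right)} - 128799} = \sqrt{\frac{1}{4} \left(- \frac{1}{12}\right) \left(38 + 12\right) - 128799} = \sqrt{\frac{1}{4} \left(- \frac{1}{12}\right) 50 - 128799} = \sqrt{- \frac{25}{24} - 128799} = \sqrt{- \frac{3091201}{24}} = \frac{i \sqrt{18547206}}{12}$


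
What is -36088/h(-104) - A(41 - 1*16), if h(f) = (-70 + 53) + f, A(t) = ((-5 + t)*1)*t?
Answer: -24412/121 ≈ -201.75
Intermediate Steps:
A(t) = t*(-5 + t) (A(t) = (-5 + t)*t = t*(-5 + t))
h(f) = -17 + f
-36088/h(-104) - A(41 - 1*16) = -36088/(-17 - 104) - (41 - 1*16)*(-5 + (41 - 1*16)) = -36088/(-121) - (41 - 16)*(-5 + (41 - 16)) = -36088*(-1/121) - 25*(-5 + 25) = 36088/121 - 25*20 = 36088/121 - 1*500 = 36088/121 - 500 = -24412/121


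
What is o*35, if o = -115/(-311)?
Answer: 4025/311 ≈ 12.942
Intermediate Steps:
o = 115/311 (o = -115*(-1/311) = 115/311 ≈ 0.36977)
o*35 = (115/311)*35 = 4025/311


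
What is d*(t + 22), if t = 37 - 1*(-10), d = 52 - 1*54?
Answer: -138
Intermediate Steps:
d = -2 (d = 52 - 54 = -2)
t = 47 (t = 37 + 10 = 47)
d*(t + 22) = -2*(47 + 22) = -2*69 = -138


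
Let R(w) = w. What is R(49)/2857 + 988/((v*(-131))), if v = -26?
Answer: 114985/374267 ≈ 0.30723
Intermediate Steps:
R(49)/2857 + 988/((v*(-131))) = 49/2857 + 988/((-26*(-131))) = 49*(1/2857) + 988/3406 = 49/2857 + 988*(1/3406) = 49/2857 + 38/131 = 114985/374267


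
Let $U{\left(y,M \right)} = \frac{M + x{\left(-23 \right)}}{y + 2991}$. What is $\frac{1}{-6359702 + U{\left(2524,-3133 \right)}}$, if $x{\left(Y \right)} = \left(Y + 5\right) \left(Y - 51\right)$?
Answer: $- \frac{5515}{35073758331} \approx -1.5724 \cdot 10^{-7}$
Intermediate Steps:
$x{\left(Y \right)} = \left(-51 + Y\right) \left(5 + Y\right)$ ($x{\left(Y \right)} = \left(5 + Y\right) \left(-51 + Y\right) = \left(-51 + Y\right) \left(5 + Y\right)$)
$U{\left(y,M \right)} = \frac{1332 + M}{2991 + y}$ ($U{\left(y,M \right)} = \frac{M - \left(-803 - 529\right)}{y + 2991} = \frac{M + \left(-255 + 529 + 1058\right)}{2991 + y} = \frac{M + 1332}{2991 + y} = \frac{1332 + M}{2991 + y}$)
$\frac{1}{-6359702 + U{\left(2524,-3133 \right)}} = \frac{1}{-6359702 + \frac{1332 - 3133}{2991 + 2524}} = \frac{1}{-6359702 + \frac{1}{5515} \left(-1801\right)} = \frac{1}{-6359702 - \frac{1801}{5515}} = \frac{1}{- \frac{35073758331}{5515}} = - \frac{5515}{35073758331}$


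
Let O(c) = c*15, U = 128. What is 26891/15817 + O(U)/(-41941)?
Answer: 1097466791/663380797 ≈ 1.6544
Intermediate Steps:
O(c) = 15*c
26891/15817 + O(U)/(-41941) = 26891/15817 + (15*128)/(-41941) = 26891*(1/15817) + 1920*(-1/41941) = 26891/15817 - 1920/41941 = 1097466791/663380797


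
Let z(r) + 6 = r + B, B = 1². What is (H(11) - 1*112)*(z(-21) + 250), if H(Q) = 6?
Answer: -23744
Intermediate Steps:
B = 1
z(r) = -5 + r (z(r) = -6 + (r + 1) = -6 + (1 + r) = -5 + r)
(H(11) - 1*112)*(z(-21) + 250) = (6 - 1*112)*((-5 - 21) + 250) = (6 - 112)*(-26 + 250) = -106*224 = -23744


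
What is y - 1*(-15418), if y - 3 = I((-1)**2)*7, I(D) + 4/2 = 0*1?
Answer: 15407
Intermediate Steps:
I(D) = -2 (I(D) = -2 + 0*1 = -2 + 0 = -2)
y = -11 (y = 3 - 2*7 = 3 - 14 = -11)
y - 1*(-15418) = -11 - 1*(-15418) = -11 + 15418 = 15407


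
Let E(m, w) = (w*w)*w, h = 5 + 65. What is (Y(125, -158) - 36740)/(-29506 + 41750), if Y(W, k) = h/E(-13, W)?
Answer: -7175781243/2391406250 ≈ -3.0007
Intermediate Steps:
h = 70
E(m, w) = w**3 (E(m, w) = w**2*w = w**3)
Y(W, k) = 70/W**3 (Y(W, k) = 70/(W**3) = 70/W**3)
(Y(125, -158) - 36740)/(-29506 + 41750) = (70/125**3 - 36740)/(-29506 + 41750) = (70*(1/1953125) - 36740)/12244 = (14/390625 - 36740)*(1/12244) = -14351562486/390625*1/12244 = -7175781243/2391406250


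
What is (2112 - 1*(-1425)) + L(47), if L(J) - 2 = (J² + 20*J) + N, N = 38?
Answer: 6726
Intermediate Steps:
L(J) = 40 + J² + 20*J (L(J) = 2 + ((J² + 20*J) + 38) = 2 + (38 + J² + 20*J) = 40 + J² + 20*J)
(2112 - 1*(-1425)) + L(47) = (2112 - 1*(-1425)) + (40 + 47² + 20*47) = (2112 + 1425) + (40 + 2209 + 940) = 3537 + 3189 = 6726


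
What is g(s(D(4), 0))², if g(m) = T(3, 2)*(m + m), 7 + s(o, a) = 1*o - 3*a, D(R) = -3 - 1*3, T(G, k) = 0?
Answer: 0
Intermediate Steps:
D(R) = -6 (D(R) = -3 - 3 = -6)
s(o, a) = -7 + o - 3*a (s(o, a) = -7 + (1*o - 3*a) = -7 + (o - 3*a) = -7 + o - 3*a)
g(m) = 0 (g(m) = 0*(m + m) = 0*(2*m) = 0)
g(s(D(4), 0))² = 0² = 0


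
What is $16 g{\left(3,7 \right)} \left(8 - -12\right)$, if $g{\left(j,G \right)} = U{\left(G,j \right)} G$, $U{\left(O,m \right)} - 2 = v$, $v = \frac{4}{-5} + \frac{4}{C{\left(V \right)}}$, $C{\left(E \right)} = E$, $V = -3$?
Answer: $- \frac{896}{3} \approx -298.67$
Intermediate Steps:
$v = - \frac{32}{15}$ ($v = \frac{4}{-5} + \frac{4}{-3} = 4 \left(- \frac{1}{5}\right) + 4 \left(- \frac{1}{3}\right) = - \frac{4}{5} - \frac{4}{3} = - \frac{32}{15} \approx -2.1333$)
$U{\left(O,m \right)} = - \frac{2}{15}$ ($U{\left(O,m \right)} = 2 - \frac{32}{15} = - \frac{2}{15}$)
$g{\left(j,G \right)} = - \frac{2 G}{15}$
$16 g{\left(3,7 \right)} \left(8 - -12\right) = 16 \left(\left(- \frac{2}{15}\right) 7\right) \left(8 - -12\right) = 16 \left(- \frac{14}{15}\right) \left(8 + 12\right) = \left(- \frac{224}{15}\right) 20 = - \frac{896}{3}$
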